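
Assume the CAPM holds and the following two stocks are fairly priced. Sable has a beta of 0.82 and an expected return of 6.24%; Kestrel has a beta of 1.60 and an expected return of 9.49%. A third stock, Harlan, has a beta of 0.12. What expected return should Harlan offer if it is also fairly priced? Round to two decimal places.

MRP (SML slope) = (9.49% − 6.24%) / (1.60 − 0.82) = 3.25% / 0.78 = 4.1667%
R_f (intercept) = 6.24% − 0.82 × 4.1667% = 2.8233%
E(R_Harlan) = R_f + β × MRP = 2.8233% + 0.12 × 4.1667% = 3.32%

3.32%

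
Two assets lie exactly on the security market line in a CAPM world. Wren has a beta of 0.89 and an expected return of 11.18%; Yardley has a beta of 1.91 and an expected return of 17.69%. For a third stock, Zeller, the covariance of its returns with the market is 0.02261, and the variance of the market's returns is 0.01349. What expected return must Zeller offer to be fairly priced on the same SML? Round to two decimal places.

16.20%

MRP = (17.69% − 11.18%) / (1.91 − 0.89) = 6.3824%
R_f = 11.18% − 0.89 × 6.3824% = 5.4997%
β_Zeller = Cov / Var(R_m) = 0.02261 / 0.01349 = 1.6761
E(R_Zeller) = R_f + β × MRP = 5.4997% + 1.6761 × 6.3824% = 16.20%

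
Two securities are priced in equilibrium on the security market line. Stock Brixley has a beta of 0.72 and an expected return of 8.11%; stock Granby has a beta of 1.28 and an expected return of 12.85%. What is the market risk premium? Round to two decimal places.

8.46%

Both satisfy E(R) = R_f + β·MRP, so the slope of the SML is
MRP = (12.85% − 8.11%) / (1.28 − 0.72) = 4.74% / 0.56 = 8.4643%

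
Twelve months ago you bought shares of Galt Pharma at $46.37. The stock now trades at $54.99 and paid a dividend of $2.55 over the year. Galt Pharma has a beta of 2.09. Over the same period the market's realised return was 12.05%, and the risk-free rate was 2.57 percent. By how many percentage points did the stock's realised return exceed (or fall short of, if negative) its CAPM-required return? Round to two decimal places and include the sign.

+1.71%

Realised HPR = (P1 + D1 − P0) / P0 = (54.99 + 2.55 − 46.37) / 46.37 = 11.17 / 46.37 = 24.0889%
MRP = 12.05% − 2.57% = 9.48%
CAPM required = R_f + β·MRP = 2.57% + 2.09 × 9.48% = 22.3832%
α = realised − required = 24.0889% − 22.3832% = +1.71%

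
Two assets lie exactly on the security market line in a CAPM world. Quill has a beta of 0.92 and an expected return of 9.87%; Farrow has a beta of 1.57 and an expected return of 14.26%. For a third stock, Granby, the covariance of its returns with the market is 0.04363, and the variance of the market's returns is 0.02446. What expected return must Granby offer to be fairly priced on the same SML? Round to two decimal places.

15.70%

MRP = (14.26% − 9.87%) / (1.57 − 0.92) = 6.7538%
R_f = 9.87% − 0.92 × 6.7538% = 3.6565%
β_Granby = Cov / Var(R_m) = 0.04363 / 0.02446 = 1.7837
E(R_Granby) = R_f + β × MRP = 3.6565% + 1.7837 × 6.7538% = 15.70%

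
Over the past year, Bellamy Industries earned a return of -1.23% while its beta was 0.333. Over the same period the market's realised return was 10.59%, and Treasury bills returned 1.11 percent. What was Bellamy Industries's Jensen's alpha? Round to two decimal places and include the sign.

Market excess return = 10.59% − 1.11% = 9.48%
CAPM benchmark = R_f + β(R_m − R_f) = 1.11% + 0.333 × 9.48% = 4.26684%
α = actual − benchmark = -1.23% − 4.26684% = -5.50%

-5.50%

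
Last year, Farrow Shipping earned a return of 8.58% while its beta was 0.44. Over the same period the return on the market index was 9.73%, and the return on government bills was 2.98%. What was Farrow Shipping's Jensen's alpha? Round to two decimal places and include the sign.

+2.63%

Market excess return = 9.73% − 2.98% = 6.75%
CAPM benchmark = R_f + β(R_m − R_f) = 2.98% + 0.44 × 6.75% = 5.9500%
α = actual − benchmark = 8.58% − 5.9500% = +2.63%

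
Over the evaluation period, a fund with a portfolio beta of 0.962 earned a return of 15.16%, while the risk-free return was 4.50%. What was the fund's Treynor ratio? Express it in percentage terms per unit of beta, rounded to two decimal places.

11.08%

Treynor = (R_P − R_f) / β_P = (15.16% − 4.50%) / 0.9620 = 10.66% / 0.9620 = 11.08%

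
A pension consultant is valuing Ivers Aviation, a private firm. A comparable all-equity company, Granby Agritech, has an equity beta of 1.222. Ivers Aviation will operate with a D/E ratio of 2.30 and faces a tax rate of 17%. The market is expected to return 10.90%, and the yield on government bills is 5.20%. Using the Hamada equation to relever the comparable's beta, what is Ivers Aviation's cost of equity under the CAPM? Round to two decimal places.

β_L = β_U × [1 + (1 − t)(D/E)] = 1.222 × [1 + (1 − 0.17) × 2.30]
    = 1.222 × [1 + 0.83 × 2.30] = 1.222 × 2.9090 = 3.5548
MRP = 10.90% − 5.20% = 5.70%
E(R) = R_f + β_L × MRP = 5.20% + 3.5548 × 5.70% = 25.46%

25.46%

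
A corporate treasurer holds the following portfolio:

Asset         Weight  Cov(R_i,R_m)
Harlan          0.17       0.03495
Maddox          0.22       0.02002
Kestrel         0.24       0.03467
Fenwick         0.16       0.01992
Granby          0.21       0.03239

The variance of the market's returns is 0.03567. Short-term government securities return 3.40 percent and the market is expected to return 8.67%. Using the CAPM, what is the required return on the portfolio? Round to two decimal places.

β_Harlan = 0.03495 / 0.03567 = 0.9798
β_Maddox = 0.02002 / 0.03567 = 0.5613
β_Kestrel = 0.03467 / 0.03567 = 0.9720
β_Fenwick = 0.01992 / 0.03567 = 0.5585
β_Granby = 0.03239 / 0.03567 = 0.9080
β_P = Σ w_i β_i = 0.17×0.9798 + 0.22×0.5613 + 0.24×0.9720 + 0.16×0.5585 + 0.21×0.9080 = 0.8034
MRP = 8.67% − 3.40% = 5.27%
E(R_P) = R_f + β_P × MRP = 3.40% + 0.8034 × 5.27% = 7.63%

7.63%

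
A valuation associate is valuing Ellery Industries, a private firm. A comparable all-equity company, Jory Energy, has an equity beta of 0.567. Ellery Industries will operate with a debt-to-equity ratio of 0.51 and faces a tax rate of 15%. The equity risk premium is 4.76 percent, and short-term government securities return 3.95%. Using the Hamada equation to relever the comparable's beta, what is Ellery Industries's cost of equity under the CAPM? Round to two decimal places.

β_L = β_U × [1 + (1 − t)(D/E)] = 0.567 × [1 + (1 − 0.15) × 0.51]
    = 0.567 × [1 + 0.85 × 0.51] = 0.567 × 1.4335 = 0.8128
E(R) = R_f + β_L × MRP = 3.95% + 0.8128 × 4.76% = 7.82%

7.82%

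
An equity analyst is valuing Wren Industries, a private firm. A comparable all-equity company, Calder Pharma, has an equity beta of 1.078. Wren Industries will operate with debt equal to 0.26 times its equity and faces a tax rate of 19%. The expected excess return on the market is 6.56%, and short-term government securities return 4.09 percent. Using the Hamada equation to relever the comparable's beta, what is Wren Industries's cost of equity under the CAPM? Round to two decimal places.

12.65%

β_L = β_U × [1 + (1 − t)(D/E)] = 1.078 × [1 + (1 − 0.19) × 0.26]
    = 1.078 × [1 + 0.81 × 0.26] = 1.078 × 1.2106 = 1.3050
E(R) = R_f + β_L × MRP = 4.09% + 1.3050 × 6.56% = 12.65%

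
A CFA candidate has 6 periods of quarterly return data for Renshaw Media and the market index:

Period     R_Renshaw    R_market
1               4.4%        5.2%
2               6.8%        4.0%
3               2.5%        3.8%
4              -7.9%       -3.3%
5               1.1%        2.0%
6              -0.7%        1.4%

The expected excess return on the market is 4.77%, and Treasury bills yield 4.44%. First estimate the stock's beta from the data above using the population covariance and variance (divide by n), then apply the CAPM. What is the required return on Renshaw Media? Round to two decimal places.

12.09%

Mean R_i = (4.4 + 6.8 + 2.5 − 7.9 + 1.1 − 0.7) / 6 = 1.0333%
Mean R_m = (5.2 + 4.0 + 3.8 − 3.3 + 2.0 + 1.4) / 6 = 2.1833%
Σ(R_i − R̄_i)(R_m − R̄_m) = 73.3333  ⇒  Cov = 73.3333 / 6 = 12.2222
Σ(R_m − R̄_m)² = 45.7283  ⇒  Var(R_m) = 45.7283 / 6 = 7.6214
β = Cov / Var(R_m) = 12.2222 / 7.6214 = 1.6037
E(R) = R_f + β × MRP = 4.44% + 1.6037 × 4.77% = 12.09%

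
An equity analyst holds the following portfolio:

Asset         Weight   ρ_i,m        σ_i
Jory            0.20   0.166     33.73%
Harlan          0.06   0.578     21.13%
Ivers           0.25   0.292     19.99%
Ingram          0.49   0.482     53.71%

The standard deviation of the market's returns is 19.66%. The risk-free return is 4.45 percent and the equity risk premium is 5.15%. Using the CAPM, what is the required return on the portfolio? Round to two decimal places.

8.64%

β_Jory = 0.166 × 33.73% / 19.66% = 0.2848
β_Harlan = 0.578 × 21.13% / 19.66% = 0.6212
β_Ivers = 0.292 × 19.99% / 19.66% = 0.2969
β_Ingram = 0.482 × 53.71% / 19.66% = 1.3168
β_P = Σ w_i β_i = 0.20×0.2848 + 0.06×0.6212 + 0.25×0.2969 + 0.49×1.3168 = 0.8137
E(R_P) = R_f + β_P × MRP = 4.45% + 0.8137 × 5.15% = 8.64%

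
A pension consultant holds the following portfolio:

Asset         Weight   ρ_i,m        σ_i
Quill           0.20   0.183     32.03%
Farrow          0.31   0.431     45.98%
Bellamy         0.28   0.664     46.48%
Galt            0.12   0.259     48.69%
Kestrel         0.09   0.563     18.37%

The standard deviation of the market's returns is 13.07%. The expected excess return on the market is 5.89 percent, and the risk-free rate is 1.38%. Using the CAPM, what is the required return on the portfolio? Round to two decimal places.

9.67%

β_Quill = 0.183 × 32.03% / 13.07% = 0.4485
β_Farrow = 0.431 × 45.98% / 13.07% = 1.5162
β_Bellamy = 0.664 × 46.48% / 13.07% = 2.3613
β_Galt = 0.259 × 48.69% / 13.07% = 0.9649
β_Kestrel = 0.563 × 18.37% / 13.07% = 0.7913
β_P = Σ w_i β_i = 0.20×0.4485 + 0.31×1.5162 + 0.28×2.3613 + 0.12×0.9649 + 0.09×0.7913 = 1.4079
E(R_P) = R_f + β_P × MRP = 1.38% + 1.4079 × 5.89% = 9.67%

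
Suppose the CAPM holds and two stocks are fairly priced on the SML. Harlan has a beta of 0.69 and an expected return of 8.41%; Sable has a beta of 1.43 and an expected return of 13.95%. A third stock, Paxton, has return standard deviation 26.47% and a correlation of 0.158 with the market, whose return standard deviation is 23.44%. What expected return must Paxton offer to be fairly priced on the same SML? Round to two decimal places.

MRP = (13.95% − 8.41%) / (1.43 − 0.69) = 7.4865%
R_f = 8.41% − 0.69 × 7.4865% = 3.2443%
β_Paxton = ρ·σ_i/σ_m = 0.158 × 26.47 / 23.44 = 0.1784
E(R_Paxton) = R_f + β × MRP = 3.2443% + 0.1784 × 7.4865% = 4.58%

4.58%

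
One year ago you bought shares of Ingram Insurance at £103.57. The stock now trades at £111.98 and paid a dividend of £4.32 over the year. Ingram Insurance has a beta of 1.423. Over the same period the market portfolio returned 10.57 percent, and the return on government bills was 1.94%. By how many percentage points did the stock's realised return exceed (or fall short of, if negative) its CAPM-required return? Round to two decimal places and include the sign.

-1.93%

Realised HPR = (P1 + D1 − P0) / P0 = (111.98 + 4.32 − 103.57) / 103.57 = 12.73 / 103.57 = 12.2912%
MRP = 10.57% − 1.94% = 8.63%
CAPM required = R_f + β·MRP = 1.94% + 1.423 × 8.63% = 14.22049%
α = realised − required = 12.2912% − 14.22049% = -1.93%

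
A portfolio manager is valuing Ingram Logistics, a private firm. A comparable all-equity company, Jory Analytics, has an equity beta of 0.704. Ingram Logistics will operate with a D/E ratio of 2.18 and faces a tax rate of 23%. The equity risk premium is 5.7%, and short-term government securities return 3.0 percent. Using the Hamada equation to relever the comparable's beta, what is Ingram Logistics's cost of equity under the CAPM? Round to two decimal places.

13.75%

β_L = β_U × [1 + (1 − t)(D/E)] = 0.704 × [1 + (1 − 0.23) × 2.18]
    = 0.704 × [1 + 0.77 × 2.18] = 0.704 × 2.6786 = 1.8857
E(R) = R_f + β_L × MRP = 3.0% + 1.8857 × 5.7% = 13.75%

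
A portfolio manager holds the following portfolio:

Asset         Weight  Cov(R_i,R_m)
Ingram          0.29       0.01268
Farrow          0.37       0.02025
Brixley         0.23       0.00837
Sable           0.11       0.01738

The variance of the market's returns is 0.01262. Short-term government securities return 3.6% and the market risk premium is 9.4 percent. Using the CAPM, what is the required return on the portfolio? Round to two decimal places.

β_Ingram = 0.01268 / 0.01262 = 1.0048
β_Farrow = 0.02025 / 0.01262 = 1.6046
β_Brixley = 0.00837 / 0.01262 = 0.6632
β_Sable = 0.01738 / 0.01262 = 1.3772
β_P = Σ w_i β_i = 0.29×1.0048 + 0.37×1.6046 + 0.23×0.6632 + 0.11×1.3772 = 1.1891
E(R_P) = R_f + β_P × MRP = 3.6% + 1.1891 × 9.4% = 14.78%

14.78%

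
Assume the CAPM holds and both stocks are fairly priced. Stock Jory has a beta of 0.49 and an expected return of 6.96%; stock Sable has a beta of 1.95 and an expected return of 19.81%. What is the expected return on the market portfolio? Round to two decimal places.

11.45%

Both satisfy E(R) = R_f + β·MRP, so the slope of the SML is
MRP = (19.81% − 6.96%) / (1.95 − 0.49) = 12.85% / 1.46 = 8.8014%
R_f = E(R_Jory) − β_Jory·MRP = 6.96% − 0.49 × 8.8014% = 2.6473%
E(R_m) = R_f + MRP = 2.6473% + 8.8014% = 11.45%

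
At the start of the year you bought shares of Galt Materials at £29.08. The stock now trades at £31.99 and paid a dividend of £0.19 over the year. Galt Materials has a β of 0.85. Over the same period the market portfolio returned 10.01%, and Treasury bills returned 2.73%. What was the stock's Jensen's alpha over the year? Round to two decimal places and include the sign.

+1.74%

Realised HPR = (P1 + D1 − P0) / P0 = (31.99 + 0.19 − 29.08) / 29.08 = 3.10 / 29.08 = 10.6602%
MRP = 10.01% − 2.73% = 7.28%
CAPM required = R_f + β·MRP = 2.73% + 0.85 × 7.28% = 8.9180%
α = realised − required = 10.6602% − 8.9180% = +1.74%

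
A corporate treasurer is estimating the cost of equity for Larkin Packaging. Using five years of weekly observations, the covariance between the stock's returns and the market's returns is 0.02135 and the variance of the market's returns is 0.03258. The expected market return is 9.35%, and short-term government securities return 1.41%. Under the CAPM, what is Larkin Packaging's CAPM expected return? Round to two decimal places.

β = Cov(R_i, R_m) / Var(R_m) = 0.02135 / 0.03258 = 0.6553
MRP = 9.35% − 1.41% = 7.94%
E(R) = R_f + β × MRP = 1.41% + 0.6553 × 7.94% = 6.61%

6.61%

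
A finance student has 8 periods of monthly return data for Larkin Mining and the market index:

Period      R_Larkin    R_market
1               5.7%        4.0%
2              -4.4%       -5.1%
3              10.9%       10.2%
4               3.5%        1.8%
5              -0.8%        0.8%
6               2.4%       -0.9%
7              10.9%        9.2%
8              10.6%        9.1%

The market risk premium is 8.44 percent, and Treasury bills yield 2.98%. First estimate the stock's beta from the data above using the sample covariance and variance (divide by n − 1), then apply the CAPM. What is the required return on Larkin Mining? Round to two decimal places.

11.55%

Mean R_i = (5.7 − 4.4 + 10.9 + 3.5 − 0.8 + 2.4 + 10.9 + 10.6) / 8 = 4.8500%
Mean R_m = (4.0 − 5.1 + 10.2 + 1.8 + 0.8 − 0.9 + 9.2 + 9.1) / 8 = 3.6375%
Σ(R_i − R̄_i)(R_m − R̄_m) = 215.5250  ⇒  Cov = 215.5250 / 7 = 30.7893
Σ(R_m − R̄_m)² = 212.3388  ⇒  Var(R_m) = 212.3388 / 7 = 30.3341
β = Cov / Var(R_m) = 30.7893 / 30.3341 = 1.0150
E(R) = R_f + β × MRP = 2.98% + 1.0150 × 8.44% = 11.55%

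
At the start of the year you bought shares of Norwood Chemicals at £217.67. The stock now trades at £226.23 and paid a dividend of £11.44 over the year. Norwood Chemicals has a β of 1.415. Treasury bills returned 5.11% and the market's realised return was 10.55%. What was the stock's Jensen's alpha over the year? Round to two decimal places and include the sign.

Realised HPR = (P1 + D1 − P0) / P0 = (226.23 + 11.44 − 217.67) / 217.67 = 20.00 / 217.67 = 9.1882%
MRP = 10.55% − 5.11% = 5.44%
CAPM required = R_f + β·MRP = 5.11% + 1.415 × 5.44% = 12.80760%
α = realised − required = 9.1882% − 12.80760% = -3.62%

-3.62%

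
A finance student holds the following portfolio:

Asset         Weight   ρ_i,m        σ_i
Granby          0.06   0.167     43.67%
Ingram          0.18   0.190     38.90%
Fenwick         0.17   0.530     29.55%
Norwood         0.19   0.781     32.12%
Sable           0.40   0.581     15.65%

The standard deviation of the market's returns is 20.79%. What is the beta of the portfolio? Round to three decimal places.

0.617

β_Granby = 0.167 × 43.67% / 20.79% = 0.3508
β_Ingram = 0.190 × 38.90% / 20.79% = 0.3555
β_Fenwick = 0.530 × 29.55% / 20.79% = 0.7533
β_Norwood = 0.781 × 32.12% / 20.79% = 1.2066
β_Sable = 0.581 × 15.65% / 20.79% = 0.4374
β_P = Σ w_i β_i = 0.06×0.3508 + 0.18×0.3555 + 0.17×0.7533 + 0.19×1.2066 + 0.40×0.4374 = 0.6173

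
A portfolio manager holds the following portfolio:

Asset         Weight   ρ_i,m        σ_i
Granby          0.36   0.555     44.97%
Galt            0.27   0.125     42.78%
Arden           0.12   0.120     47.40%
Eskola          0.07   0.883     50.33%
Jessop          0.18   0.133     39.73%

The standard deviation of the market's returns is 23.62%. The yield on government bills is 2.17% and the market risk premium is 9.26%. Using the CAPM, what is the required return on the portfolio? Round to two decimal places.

8.12%

β_Granby = 0.555 × 44.97% / 23.62% = 1.0567
β_Galt = 0.125 × 42.78% / 23.62% = 0.2264
β_Arden = 0.120 × 47.40% / 23.62% = 0.2408
β_Eskola = 0.883 × 50.33% / 23.62% = 1.8815
β_Jessop = 0.133 × 39.73% / 23.62% = 0.2237
β_P = Σ w_i β_i = 0.36×1.0567 + 0.27×0.2264 + 0.12×0.2408 + 0.07×1.8815 + 0.18×0.2237 = 0.6424
E(R_P) = R_f + β_P × MRP = 2.17% + 0.6424 × 9.26% = 8.12%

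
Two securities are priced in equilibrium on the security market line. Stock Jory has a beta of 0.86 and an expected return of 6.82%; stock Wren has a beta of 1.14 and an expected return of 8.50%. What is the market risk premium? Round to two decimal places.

Both satisfy E(R) = R_f + β·MRP, so the slope of the SML is
MRP = (8.50% − 6.82%) / (1.14 − 0.86) = 1.68% / 0.28 = 6.0000%

6.00%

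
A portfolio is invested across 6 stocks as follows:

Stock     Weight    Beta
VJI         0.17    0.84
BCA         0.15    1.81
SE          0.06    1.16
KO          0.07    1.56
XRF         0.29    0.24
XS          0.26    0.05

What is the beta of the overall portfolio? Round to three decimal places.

0.676

β_P = Σ w_i β_i = 0.17×0.84 + 0.15×1.81 + 0.06×1.16 + 0.07×1.56 + 0.29×0.24 + 0.26×0.05 = 0.6757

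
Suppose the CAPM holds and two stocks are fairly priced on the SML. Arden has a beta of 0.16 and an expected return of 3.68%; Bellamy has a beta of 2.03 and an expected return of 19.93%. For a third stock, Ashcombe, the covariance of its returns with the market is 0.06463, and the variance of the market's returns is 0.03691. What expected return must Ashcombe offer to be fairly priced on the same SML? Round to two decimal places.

MRP = (19.93% − 3.68%) / (2.03 − 0.16) = 8.6898%
R_f = 3.68% − 0.16 × 8.6898% = 2.2896%
β_Ashcombe = Cov / Var(R_m) = 0.06463 / 0.03691 = 1.7510
E(R_Ashcombe) = R_f + β × MRP = 2.2896% + 1.7510 × 8.6898% = 17.51%

17.51%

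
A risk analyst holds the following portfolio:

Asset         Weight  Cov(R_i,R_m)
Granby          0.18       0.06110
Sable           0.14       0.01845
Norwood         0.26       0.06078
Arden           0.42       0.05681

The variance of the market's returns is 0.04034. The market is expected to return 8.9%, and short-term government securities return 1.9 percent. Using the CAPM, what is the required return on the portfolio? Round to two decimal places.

11.14%

β_Granby = 0.06110 / 0.04034 = 1.5146
β_Sable = 0.01845 / 0.04034 = 0.4574
β_Norwood = 0.06078 / 0.04034 = 1.5067
β_Arden = 0.05681 / 0.04034 = 1.4083
β_P = Σ w_i β_i = 0.18×1.5146 + 0.14×0.4574 + 0.26×1.5067 + 0.42×1.4083 = 1.3199
MRP = 8.9% − 1.9% = 7.00%
E(R_P) = R_f + β_P × MRP = 1.9% + 1.3199 × 7.0% = 11.14%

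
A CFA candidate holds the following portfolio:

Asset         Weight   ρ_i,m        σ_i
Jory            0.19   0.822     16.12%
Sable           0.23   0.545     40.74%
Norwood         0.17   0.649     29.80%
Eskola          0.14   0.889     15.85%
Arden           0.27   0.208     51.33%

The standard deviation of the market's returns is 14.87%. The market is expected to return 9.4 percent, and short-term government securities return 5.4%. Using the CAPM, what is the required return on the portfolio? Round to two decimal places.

β_Jory = 0.822 × 16.12% / 14.87% = 0.8911
β_Sable = 0.545 × 40.74% / 14.87% = 1.4932
β_Norwood = 0.649 × 29.80% / 14.87% = 1.3006
β_Eskola = 0.889 × 15.85% / 14.87% = 0.9476
β_Arden = 0.208 × 51.33% / 14.87% = 0.7180
β_P = Σ w_i β_i = 0.19×0.8911 + 0.23×1.4932 + 0.17×1.3006 + 0.14×0.9476 + 0.27×0.7180 = 1.0604
MRP = 9.4% − 5.4% = 4.00%
E(R_P) = R_f + β_P × MRP = 5.4% + 1.0604 × 4.0% = 9.64%

9.64%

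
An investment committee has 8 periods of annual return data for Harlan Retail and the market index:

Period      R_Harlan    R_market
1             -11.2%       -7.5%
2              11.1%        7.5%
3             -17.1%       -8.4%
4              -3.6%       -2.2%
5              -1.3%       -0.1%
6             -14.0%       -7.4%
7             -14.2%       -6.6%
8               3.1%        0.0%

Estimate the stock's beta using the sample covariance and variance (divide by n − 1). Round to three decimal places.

1.765

Mean R_i = (-11.2 + 11.1 − 17.1 − 3.6 − 1.3 − 14.0 − 14.2 + 3.1) / 8 = -5.9000%
Mean R_m = (-7.5 + 7.5 − 8.4 − 2.2 − 0.1 − 7.4 − 6.6 + 0.0) / 8 = -3.0875%
Σ(R_i − R̄_i)(R_m − R̄_m) = 370.5300  ⇒  Cov = 370.5300 / 7 = 52.9329
Σ(R_m − R̄_m)² = 209.9688  ⇒  Var(R_m) = 209.9688 / 7 = 29.9955
β = Cov / Var(R_m) = 52.9329 / 29.9955 = 1.7647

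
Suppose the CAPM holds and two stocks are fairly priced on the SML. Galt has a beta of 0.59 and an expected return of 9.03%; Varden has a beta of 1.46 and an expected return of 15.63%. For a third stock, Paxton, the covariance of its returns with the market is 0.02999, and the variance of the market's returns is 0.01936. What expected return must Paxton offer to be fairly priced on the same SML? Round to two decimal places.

16.31%

MRP = (15.63% − 9.03%) / (1.46 − 0.59) = 7.5862%
R_f = 9.03% − 0.59 × 7.5862% = 4.5541%
β_Paxton = Cov / Var(R_m) = 0.02999 / 0.01936 = 1.5491
E(R_Paxton) = R_f + β × MRP = 4.5541% + 1.5491 × 7.5862% = 16.31%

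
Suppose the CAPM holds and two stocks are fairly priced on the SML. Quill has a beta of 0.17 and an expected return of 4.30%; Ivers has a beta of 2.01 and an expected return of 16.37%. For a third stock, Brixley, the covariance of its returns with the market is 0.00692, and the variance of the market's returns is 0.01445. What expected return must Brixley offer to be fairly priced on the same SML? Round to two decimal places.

6.33%

MRP = (16.37% − 4.30%) / (2.01 − 0.17) = 6.5598%
R_f = 4.30% − 0.17 × 6.5598% = 3.1848%
β_Brixley = Cov / Var(R_m) = 0.00692 / 0.01445 = 0.4789
E(R_Brixley) = R_f + β × MRP = 3.1848% + 0.4789 × 6.5598% = 6.33%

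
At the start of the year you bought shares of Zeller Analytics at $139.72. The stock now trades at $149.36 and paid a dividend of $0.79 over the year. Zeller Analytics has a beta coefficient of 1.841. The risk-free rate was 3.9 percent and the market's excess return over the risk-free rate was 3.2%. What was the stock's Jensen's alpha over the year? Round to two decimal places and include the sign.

Realised HPR = (P1 + D1 − P0) / P0 = (149.36 + 0.79 − 139.72) / 139.72 = 10.43 / 139.72 = 7.4649%
CAPM required = R_f + β·MRP = 3.9% + 1.841 × 3.2% = 9.7912%
α = realised − required = 7.4649% − 9.7912% = -2.33%

-2.33%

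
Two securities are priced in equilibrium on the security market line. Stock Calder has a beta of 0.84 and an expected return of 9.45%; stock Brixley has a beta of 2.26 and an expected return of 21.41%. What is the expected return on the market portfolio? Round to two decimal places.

Both satisfy E(R) = R_f + β·MRP, so the slope of the SML is
MRP = (21.41% − 9.45%) / (2.26 − 0.84) = 11.96% / 1.42 = 8.4225%
R_f = E(R_Calder) − β_Calder·MRP = 9.45% − 0.84 × 8.4225% = 2.3751%
E(R_m) = R_f + MRP = 2.3751% + 8.4225% = 10.80%

10.80%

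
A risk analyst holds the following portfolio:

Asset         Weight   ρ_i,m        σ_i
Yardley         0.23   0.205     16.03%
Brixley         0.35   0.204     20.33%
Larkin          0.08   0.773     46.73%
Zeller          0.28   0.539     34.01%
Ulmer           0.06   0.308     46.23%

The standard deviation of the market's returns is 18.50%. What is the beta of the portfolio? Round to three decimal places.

0.599

β_Yardley = 0.205 × 16.03% / 18.50% = 0.1776
β_Brixley = 0.204 × 20.33% / 18.50% = 0.2242
β_Larkin = 0.773 × 46.73% / 18.50% = 1.9526
β_Zeller = 0.539 × 34.01% / 18.50% = 0.9909
β_Ulmer = 0.308 × 46.23% / 18.50% = 0.7697
β_P = Σ w_i β_i = 0.23×0.1776 + 0.35×0.2242 + 0.08×1.9526 + 0.28×0.9909 + 0.06×0.7697 = 0.5992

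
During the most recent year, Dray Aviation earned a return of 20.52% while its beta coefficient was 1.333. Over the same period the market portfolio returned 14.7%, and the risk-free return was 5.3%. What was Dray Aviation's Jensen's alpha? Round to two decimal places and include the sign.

+2.69%

Market excess return = 14.7% − 5.3% = 9.40%
CAPM benchmark = R_f + β(R_m − R_f) = 5.3% + 1.333 × 9.4% = 17.8302%
α = actual − benchmark = 20.52% − 17.8302% = +2.69%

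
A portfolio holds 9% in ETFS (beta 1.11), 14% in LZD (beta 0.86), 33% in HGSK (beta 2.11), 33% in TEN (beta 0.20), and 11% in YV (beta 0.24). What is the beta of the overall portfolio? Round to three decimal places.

1.009

β_P = Σ w_i β_i = 0.09×1.11 + 0.14×0.86 + 0.33×2.11 + 0.33×0.20 + 0.11×0.24 = 1.0090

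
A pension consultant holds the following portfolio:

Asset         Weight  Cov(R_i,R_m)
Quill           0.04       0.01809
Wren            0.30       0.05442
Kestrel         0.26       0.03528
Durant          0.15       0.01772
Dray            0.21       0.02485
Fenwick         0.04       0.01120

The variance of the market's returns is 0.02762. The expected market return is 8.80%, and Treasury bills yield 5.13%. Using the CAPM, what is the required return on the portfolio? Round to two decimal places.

9.72%

β_Quill = 0.01809 / 0.02762 = 0.6550
β_Wren = 0.05442 / 0.02762 = 1.9703
β_Kestrel = 0.03528 / 0.02762 = 1.2773
β_Durant = 0.01772 / 0.02762 = 0.6416
β_Dray = 0.02485 / 0.02762 = 0.8997
β_Fenwick = 0.01120 / 0.02762 = 0.4055
β_P = Σ w_i β_i = 0.04×0.6550 + 0.30×1.9703 + 0.26×1.2773 + 0.15×0.6416 + 0.21×0.8997 + 0.04×0.4055 = 1.2508
MRP = 8.80% − 5.13% = 3.67%
E(R_P) = R_f + β_P × MRP = 5.13% + 1.2508 × 3.67% = 9.72%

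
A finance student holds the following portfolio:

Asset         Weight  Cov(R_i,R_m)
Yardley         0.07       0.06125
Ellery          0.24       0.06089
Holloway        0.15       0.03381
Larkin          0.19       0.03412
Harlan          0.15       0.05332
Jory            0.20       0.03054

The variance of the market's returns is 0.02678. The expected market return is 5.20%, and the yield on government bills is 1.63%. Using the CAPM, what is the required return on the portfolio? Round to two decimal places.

7.57%

β_Yardley = 0.06125 / 0.02678 = 2.2872
β_Ellery = 0.06089 / 0.02678 = 2.2737
β_Holloway = 0.03381 / 0.02678 = 1.2625
β_Larkin = 0.03412 / 0.02678 = 1.2741
β_Harlan = 0.05332 / 0.02678 = 1.9910
β_Jory = 0.03054 / 0.02678 = 1.1404
β_P = Σ w_i β_i = 0.07×2.2872 + 0.24×2.2737 + 0.15×1.2625 + 0.19×1.2741 + 0.15×1.9910 + 0.20×1.1404 = 1.6640
MRP = 5.20% − 1.63% = 3.57%
E(R_P) = R_f + β_P × MRP = 1.63% + 1.6640 × 3.57% = 7.57%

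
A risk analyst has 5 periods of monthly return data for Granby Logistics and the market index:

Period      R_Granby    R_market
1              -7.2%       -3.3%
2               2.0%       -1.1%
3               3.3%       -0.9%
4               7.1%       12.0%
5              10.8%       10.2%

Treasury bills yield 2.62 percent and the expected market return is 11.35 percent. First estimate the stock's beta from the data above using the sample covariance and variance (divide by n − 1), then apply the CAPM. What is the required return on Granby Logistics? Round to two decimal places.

9.47%

Mean R_i = (-7.2 + 2.0 + 3.3 + 7.1 + 10.8) / 5 = 3.2000%
Mean R_m = (-3.3 − 1.1 − 0.9 + 12.0 + 10.2) / 5 = 3.3800%
Σ(R_i − R̄_i)(R_m − R̄_m) = 159.8700  ⇒  Cov = 159.8700 / 4 = 39.9675
Σ(R_m − R̄_m)² = 203.8280  ⇒  Var(R_m) = 203.8280 / 4 = 50.9570
β = Cov / Var(R_m) = 39.9675 / 50.9570 = 0.7843
MRP = 11.35% − 2.62% = 8.73%
E(R) = R_f + β × MRP = 2.62% + 0.7843 × 8.73% = 9.47%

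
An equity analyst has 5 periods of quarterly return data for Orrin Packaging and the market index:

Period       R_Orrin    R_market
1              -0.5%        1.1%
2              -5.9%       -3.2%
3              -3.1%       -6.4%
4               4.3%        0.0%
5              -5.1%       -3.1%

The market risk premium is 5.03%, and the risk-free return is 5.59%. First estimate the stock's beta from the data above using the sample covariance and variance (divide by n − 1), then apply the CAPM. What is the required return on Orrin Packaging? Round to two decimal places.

Mean R_i = (-0.5 − 5.9 − 3.1 + 4.3 − 5.1) / 5 = -2.0600%
Mean R_m = (1.1 − 3.2 − 6.4 + 0.0 − 3.1) / 5 = -2.3200%
Σ(R_i − R̄_i)(R_m − R̄_m) = 30.0840  ⇒  Cov = 30.0840 / 4 = 7.5210
Σ(R_m − R̄_m)² = 35.1080  ⇒  Var(R_m) = 35.1080 / 4 = 8.7770
β = Cov / Var(R_m) = 7.5210 / 8.7770 = 0.8569
E(R) = R_f + β × MRP = 5.59% + 0.8569 × 5.03% = 9.90%

9.90%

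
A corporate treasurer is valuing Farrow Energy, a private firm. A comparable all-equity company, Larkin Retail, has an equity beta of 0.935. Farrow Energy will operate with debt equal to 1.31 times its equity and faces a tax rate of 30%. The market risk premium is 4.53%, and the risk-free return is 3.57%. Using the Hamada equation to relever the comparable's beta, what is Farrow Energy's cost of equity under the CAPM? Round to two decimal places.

β_L = β_U × [1 + (1 − t)(D/E)] = 0.935 × [1 + (1 − 0.30) × 1.31]
    = 0.935 × [1 + 0.70 × 1.31] = 0.935 × 1.9170 = 1.7924
E(R) = R_f + β_L × MRP = 3.57% + 1.7924 × 4.53% = 11.69%

11.69%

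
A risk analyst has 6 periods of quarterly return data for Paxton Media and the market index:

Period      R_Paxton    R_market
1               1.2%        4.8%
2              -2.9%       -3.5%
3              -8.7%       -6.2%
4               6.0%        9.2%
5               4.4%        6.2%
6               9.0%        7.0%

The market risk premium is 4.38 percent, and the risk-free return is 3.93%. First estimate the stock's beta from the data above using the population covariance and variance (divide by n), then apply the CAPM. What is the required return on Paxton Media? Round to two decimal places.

Mean R_i = (1.2 − 2.9 − 8.7 + 6.0 + 4.4 + 9.0) / 6 = 1.5000%
Mean R_m = (4.8 − 3.5 − 6.2 + 9.2 + 6.2 + 7.0) / 6 = 2.9167%
Σ(R_i − R̄_i)(R_m − R̄_m) = 189.0800  ⇒  Cov = 189.0800 / 6 = 31.5133
Σ(R_m − R̄_m)² = 194.7683  ⇒  Var(R_m) = 194.7683 / 6 = 32.4614
β = Cov / Var(R_m) = 31.5133 / 32.4614 = 0.9708
E(R) = R_f + β × MRP = 3.93% + 0.9708 × 4.38% = 8.18%

8.18%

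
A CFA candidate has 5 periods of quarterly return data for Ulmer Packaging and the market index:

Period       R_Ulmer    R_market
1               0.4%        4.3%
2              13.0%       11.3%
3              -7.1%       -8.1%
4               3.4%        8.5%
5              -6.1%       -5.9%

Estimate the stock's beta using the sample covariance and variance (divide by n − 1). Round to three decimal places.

0.884

Mean R_i = (0.4 + 13.0 − 7.1 + 3.4 − 6.1) / 5 = 0.7200%
Mean R_m = (4.3 + 11.3 − 8.1 + 8.5 − 5.9) / 5 = 2.0200%
Σ(R_i − R̄_i)(R_m − R̄_m) = 263.7480  ⇒  Cov = 263.7480 / 4 = 65.9370
Σ(R_m − R̄_m)² = 298.4480  ⇒  Var(R_m) = 298.4480 / 4 = 74.6120
β = Cov / Var(R_m) = 65.9370 / 74.6120 = 0.8837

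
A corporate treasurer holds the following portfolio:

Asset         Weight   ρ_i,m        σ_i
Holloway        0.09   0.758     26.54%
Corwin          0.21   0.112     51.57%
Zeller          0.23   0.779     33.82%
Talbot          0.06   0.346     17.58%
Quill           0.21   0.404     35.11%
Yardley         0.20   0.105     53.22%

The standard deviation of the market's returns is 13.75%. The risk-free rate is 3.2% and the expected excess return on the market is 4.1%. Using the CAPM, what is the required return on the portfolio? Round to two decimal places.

β_Holloway = 0.758 × 26.54% / 13.75% = 1.4631
β_Corwin = 0.112 × 51.57% / 13.75% = 0.4201
β_Zeller = 0.779 × 33.82% / 13.75% = 1.9161
β_Talbot = 0.346 × 17.58% / 13.75% = 0.4424
β_Quill = 0.404 × 35.11% / 13.75% = 1.0316
β_Yardley = 0.105 × 53.22% / 13.75% = 0.4064
β_P = Σ w_i β_i = 0.09×1.4631 + 0.21×0.4201 + 0.23×1.9161 + 0.06×0.4424 + 0.21×1.0316 + 0.20×0.4064 = 0.9851
E(R_P) = R_f + β_P × MRP = 3.2% + 0.9851 × 4.1% = 7.24%

7.24%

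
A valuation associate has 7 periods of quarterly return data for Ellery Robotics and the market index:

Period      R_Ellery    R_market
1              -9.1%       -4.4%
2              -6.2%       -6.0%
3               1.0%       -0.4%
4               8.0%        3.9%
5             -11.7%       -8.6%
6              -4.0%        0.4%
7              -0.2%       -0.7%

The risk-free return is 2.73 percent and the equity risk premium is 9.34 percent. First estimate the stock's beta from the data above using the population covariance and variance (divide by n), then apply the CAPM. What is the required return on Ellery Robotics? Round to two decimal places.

Mean R_i = (-9.1 − 6.2 + 1.0 + 8.0 − 11.7 − 4.0 − 0.2) / 7 = -3.1714%
Mean R_m = (-4.4 − 6.0 − 0.4 + 3.9 − 8.6 + 0.4 − 0.7) / 7 = -2.2571%
Σ(R_i − R̄_i)(R_m − R̄_m) = 157.0914  ⇒  Cov = 157.0914 / 7 = 22.4416
Σ(R_m − R̄_m)² = 109.6771  ⇒  Var(R_m) = 109.6771 / 7 = 15.6682
β = Cov / Var(R_m) = 22.4416 / 15.6682 = 1.4323
E(R) = R_f + β × MRP = 2.73% + 1.4323 × 9.34% = 16.11%

16.11%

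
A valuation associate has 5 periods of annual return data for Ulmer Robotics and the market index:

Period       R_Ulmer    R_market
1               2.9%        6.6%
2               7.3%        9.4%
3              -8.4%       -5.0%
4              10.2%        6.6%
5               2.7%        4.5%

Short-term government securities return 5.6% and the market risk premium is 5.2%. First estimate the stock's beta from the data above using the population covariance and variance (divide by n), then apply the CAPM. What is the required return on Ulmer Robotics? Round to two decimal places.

11.70%

Mean R_i = (2.9 + 7.3 − 8.4 + 10.2 + 2.7) / 5 = 2.9400%
Mean R_m = (6.6 + 9.4 − 5.0 + 6.6 + 4.5) / 5 = 4.4200%
Σ(R_i − R̄_i)(R_m − R̄_m) = 144.2560  ⇒  Cov = 144.2560 / 5 = 28.8512
Σ(R_m − R̄_m)² = 123.0480  ⇒  Var(R_m) = 123.0480 / 5 = 24.6096
β = Cov / Var(R_m) = 28.8512 / 24.6096 = 1.1724
E(R) = R_f + β × MRP = 5.6% + 1.1724 × 5.2% = 11.70%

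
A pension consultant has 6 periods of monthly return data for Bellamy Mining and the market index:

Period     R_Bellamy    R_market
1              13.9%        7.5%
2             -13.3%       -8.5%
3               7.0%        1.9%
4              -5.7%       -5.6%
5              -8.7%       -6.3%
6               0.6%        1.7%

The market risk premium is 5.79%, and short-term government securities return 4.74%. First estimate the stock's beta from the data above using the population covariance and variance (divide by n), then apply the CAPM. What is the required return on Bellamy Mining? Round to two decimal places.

Mean R_i = (13.9 − 13.3 + 7.0 − 5.7 − 8.7 + 0.6) / 6 = -1.0333%
Mean R_m = (7.5 − 8.5 + 1.9 − 5.6 − 6.3 + 1.7) / 6 = -1.5500%
Σ(R_i − R̄_i)(R_m − R̄_m) = 308.7400  ⇒  Cov = 308.7400 / 6 = 51.4567
Σ(R_m − R̄_m)² = 191.6350  ⇒  Var(R_m) = 191.6350 / 6 = 31.9392
β = Cov / Var(R_m) = 51.4567 / 31.9392 = 1.6111
E(R) = R_f + β × MRP = 4.74% + 1.6111 × 5.79% = 14.07%

14.07%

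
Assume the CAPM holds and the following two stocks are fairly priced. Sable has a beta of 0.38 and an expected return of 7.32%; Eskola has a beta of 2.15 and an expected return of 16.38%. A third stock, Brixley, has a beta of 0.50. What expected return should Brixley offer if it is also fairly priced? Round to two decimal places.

7.93%

MRP (SML slope) = (16.38% − 7.32%) / (2.15 − 0.38) = 9.06% / 1.77 = 5.1186%
R_f (intercept) = 7.32% − 0.38 × 5.1186% = 5.3749%
E(R_Brixley) = R_f + β × MRP = 5.3749% + 0.50 × 5.1186% = 7.93%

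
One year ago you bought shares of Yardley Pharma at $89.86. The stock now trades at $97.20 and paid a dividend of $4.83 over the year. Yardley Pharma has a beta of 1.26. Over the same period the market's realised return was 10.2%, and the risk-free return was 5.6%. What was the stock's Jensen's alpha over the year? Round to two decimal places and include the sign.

Realised HPR = (P1 + D1 − P0) / P0 = (97.20 + 4.83 − 89.86) / 89.86 = 12.17 / 89.86 = 13.5433%
MRP = 10.2% − 5.6% = 4.60%
CAPM required = R_f + β·MRP = 5.6% + 1.26 × 4.6% = 11.3960%
α = realised − required = 13.5433% − 11.3960% = +2.15%

+2.15%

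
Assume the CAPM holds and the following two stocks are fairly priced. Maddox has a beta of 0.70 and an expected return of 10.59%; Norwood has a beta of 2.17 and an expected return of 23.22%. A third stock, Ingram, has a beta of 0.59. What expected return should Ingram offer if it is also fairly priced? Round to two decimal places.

9.64%

MRP (SML slope) = (23.22% − 10.59%) / (2.17 − 0.70) = 12.63% / 1.47 = 8.5918%
R_f (intercept) = 10.59% − 0.70 × 8.5918% = 4.5757%
E(R_Ingram) = R_f + β × MRP = 4.5757% + 0.59 × 8.5918% = 9.64%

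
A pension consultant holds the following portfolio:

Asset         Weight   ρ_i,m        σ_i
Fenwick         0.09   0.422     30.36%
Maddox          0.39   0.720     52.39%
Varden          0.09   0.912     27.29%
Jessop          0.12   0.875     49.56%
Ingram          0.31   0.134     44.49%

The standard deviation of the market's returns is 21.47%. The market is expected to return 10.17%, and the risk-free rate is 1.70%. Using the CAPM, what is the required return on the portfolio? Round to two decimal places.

β_Fenwick = 0.422 × 30.36% / 21.47% = 0.5967
β_Maddox = 0.720 × 52.39% / 21.47% = 1.7569
β_Varden = 0.912 × 27.29% / 21.47% = 1.1592
β_Jessop = 0.875 × 49.56% / 21.47% = 2.0198
β_Ingram = 0.134 × 44.49% / 21.47% = 0.2777
β_P = Σ w_i β_i = 0.09×0.5967 + 0.39×1.7569 + 0.09×1.1592 + 0.12×2.0198 + 0.31×0.2777 = 1.1717
MRP = 10.17% − 1.70% = 8.47%
E(R_P) = R_f + β_P × MRP = 1.70% + 1.1717 × 8.47% = 11.62%

11.62%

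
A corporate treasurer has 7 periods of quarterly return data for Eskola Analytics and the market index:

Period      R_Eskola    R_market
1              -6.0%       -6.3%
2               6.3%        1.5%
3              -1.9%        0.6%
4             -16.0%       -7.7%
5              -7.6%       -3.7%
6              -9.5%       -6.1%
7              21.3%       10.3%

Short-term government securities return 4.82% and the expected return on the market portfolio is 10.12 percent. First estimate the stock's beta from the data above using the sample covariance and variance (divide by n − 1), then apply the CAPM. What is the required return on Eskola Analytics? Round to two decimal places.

14.82%

Mean R_i = (-6.0 + 6.3 − 1.9 − 16.0 − 7.6 − 9.5 + 21.3) / 7 = -1.9143%
Mean R_m = (-6.3 + 1.5 + 0.6 − 7.7 − 3.7 − 6.1 + 10.3) / 7 = -1.6286%
Σ(R_i − R̄_i)(R_m − R̄_m) = 452.9471  ⇒  Cov = 452.9471 / 6 = 75.4912
Σ(R_m − R̄_m)² = 240.0143  ⇒  Var(R_m) = 240.0143 / 6 = 40.0024
β = Cov / Var(R_m) = 75.4912 / 40.0024 = 1.8872
MRP = 10.12% − 4.82% = 5.30%
E(R) = R_f + β × MRP = 4.82% + 1.8872 × 5.30% = 14.82%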